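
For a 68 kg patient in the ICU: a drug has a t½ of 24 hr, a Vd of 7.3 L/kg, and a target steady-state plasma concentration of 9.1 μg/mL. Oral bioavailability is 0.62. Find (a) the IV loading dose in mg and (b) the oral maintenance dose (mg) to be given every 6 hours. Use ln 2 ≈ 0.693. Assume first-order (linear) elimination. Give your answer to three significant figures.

(a) 4520 mg; (b) 1260 mg

Total Vd = 7.3 × 68 = 496.4 L
LD = Vd × C = 496.4 × 9.1 = 4517 mg
CL = 0.693 × Vd / t½ = 0.693 × 496.4 / 24 = 14.33 L/h
D = CL × Css × τ / F = 14.33 × 9.1 × 6 / 0.62 = 1262 mg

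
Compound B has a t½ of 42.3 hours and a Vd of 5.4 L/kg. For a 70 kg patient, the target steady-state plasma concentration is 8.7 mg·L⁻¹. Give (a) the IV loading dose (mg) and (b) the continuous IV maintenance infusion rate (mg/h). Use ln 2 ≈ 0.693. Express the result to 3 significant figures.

Total Vd = 5.4 × 70 = 378.0 L
LD = Vd × C = 378.0 × 8.7 = 3289 mg
CL = 0.693 × Vd / t½ = 0.693 × 378.0 / 42.3 = 6.193 L/h
Infusion rate = CL × Css = 6.193 × 8.7 = 53.88 mg/h

(a) 3290 mg; (b) 53.9 mg/h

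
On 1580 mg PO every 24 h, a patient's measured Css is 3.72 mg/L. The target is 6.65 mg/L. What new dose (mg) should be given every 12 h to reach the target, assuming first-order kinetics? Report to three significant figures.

With linear kinetics, Css is proportional to dose rate (D/τ) at fixed clearance.
D₂ = D₁ × (Css,target / Css,current) × (τ₂/τ₁) = 1580 × (6.65/3.72) × (12/24) = 1412 mg

1410 mg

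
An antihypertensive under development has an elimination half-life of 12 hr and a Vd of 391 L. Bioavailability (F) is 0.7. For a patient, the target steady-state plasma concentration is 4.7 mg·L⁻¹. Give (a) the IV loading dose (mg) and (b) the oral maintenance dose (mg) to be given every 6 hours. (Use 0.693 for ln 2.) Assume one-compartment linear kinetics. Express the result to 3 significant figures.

(a) 1840 mg; (b) 910 mg

LD = Vd × C = 391.0 × 4.7 = 1838 mg
CL = 0.693 × Vd / t½ = 0.693 × 391.0 / 12 = 22.58 L/h
D = CL × Css × τ / F = 22.58 × 4.7 × 6 / 0.7 = 909.7 mg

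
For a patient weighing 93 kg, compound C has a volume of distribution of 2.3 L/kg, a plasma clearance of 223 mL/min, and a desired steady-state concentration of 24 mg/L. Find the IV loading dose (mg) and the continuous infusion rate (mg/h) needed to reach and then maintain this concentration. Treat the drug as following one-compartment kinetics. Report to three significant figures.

(a) 5130 mg; (b) 321 mg/h

Vd = 2.3 L/kg × 93 kg = 213.9 L
Loading dose = Vd × C = 213.9 × 24 = 5134 mg
CL = 223 mL/min × 60/1000 = 13.38 L/h
Maintenance infusion rate = CL × Css = 13.38 × 24 = 321.1 mg/h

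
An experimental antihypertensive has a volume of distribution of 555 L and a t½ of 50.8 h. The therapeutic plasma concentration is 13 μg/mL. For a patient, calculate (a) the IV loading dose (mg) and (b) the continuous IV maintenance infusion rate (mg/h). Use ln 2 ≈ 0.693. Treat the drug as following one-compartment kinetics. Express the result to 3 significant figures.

LD = Vd × C = 555.0 × 13 = 7215 mg
CL = 0.693 × Vd / t½ = 0.693 × 555.0 / 50.8 = 7.571 L/h
Infusion rate = CL × Css = 7.571 × 13 = 98.42 mg/h

(a) 7220 mg; (b) 98.4 mg/h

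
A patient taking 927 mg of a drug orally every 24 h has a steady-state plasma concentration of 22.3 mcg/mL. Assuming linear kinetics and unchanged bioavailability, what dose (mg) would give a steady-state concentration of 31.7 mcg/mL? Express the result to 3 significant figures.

1320 mg

For first-order elimination, Css ∝ F·D/(CL·τ); F and CL are unchanged, so Css ∝ D/τ.
D₂ = D₁ × (Css,target / Css,current) = 927 × 31.7/22.3 = 1318 mg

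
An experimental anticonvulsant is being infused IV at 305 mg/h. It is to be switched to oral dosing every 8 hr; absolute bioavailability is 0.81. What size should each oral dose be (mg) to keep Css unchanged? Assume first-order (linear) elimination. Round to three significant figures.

To maintain the same Css, the systemic dosing rate must be unchanged: F·D/τ = infusion rate.
D = rate × τ / F = 305 × 8 / 0.81 = 3012 mg

3010 mg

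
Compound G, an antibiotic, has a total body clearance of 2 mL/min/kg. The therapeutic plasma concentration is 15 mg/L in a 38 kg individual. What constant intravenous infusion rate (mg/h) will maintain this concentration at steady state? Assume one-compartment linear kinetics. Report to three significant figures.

CL = 2 mL/min/kg × 38 kg = 76.00 mL/min = 76.00 × 60/1000 = 4.560 L/h
At steady state, infusion rate equals elimination rate: rate in = CL × Css.
Infusion rate = CL · Css = 4.560 L/h × 15 mg/L = 68.40 mg/h

68.4 mg/h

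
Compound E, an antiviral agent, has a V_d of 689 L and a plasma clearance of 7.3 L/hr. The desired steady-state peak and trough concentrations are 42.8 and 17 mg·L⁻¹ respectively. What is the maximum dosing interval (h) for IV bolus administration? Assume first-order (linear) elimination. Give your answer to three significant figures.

87.1 h

k = CL / Vd = 7.300 / 689.0 = 0.01060 h⁻¹
Between IV bolus doses, concentration decays as C = C₀·e^(−kτ), so C_peak/C_trough = e^(kτ).
τ_max = ln(C_peak/C_trough) / k = ln(42.8/17) / 0.01060 = 0.9233 / 0.01060 = 87.10 h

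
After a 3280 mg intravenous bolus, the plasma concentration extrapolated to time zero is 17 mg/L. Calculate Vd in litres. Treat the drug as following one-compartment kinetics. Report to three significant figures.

193 L

Immediately after an IV bolus, C₀ = Dose / Vd, so Vd = Dose / C₀.
Vd = 3280 / 17 = 192.9 L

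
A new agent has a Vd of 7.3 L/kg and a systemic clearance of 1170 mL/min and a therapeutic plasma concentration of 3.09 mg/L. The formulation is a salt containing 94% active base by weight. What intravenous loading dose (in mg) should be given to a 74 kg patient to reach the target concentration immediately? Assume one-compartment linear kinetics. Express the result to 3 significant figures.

1780 mg

Vd(total) = 74 kg × 7.3 L/kg = 540.2 L
LD = Vd × C / S = 540.2 × 3.090 / 0.94 = 1776 mg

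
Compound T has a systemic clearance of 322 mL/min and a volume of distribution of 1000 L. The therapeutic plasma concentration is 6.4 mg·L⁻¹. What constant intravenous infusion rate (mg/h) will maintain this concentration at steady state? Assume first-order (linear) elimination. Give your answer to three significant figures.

124 mg/h

Convert clearance: 322 mL/min × 60 min/h ÷ 1000 mL/L = 19.32 L/h
Infusion rate = CL · Css = 19.32 L/h × 6.4 mg/L = 123.6 mg/h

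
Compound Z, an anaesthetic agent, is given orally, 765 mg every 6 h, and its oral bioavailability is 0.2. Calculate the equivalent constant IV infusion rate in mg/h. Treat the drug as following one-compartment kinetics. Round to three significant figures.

25.5 mg/h

Equivalent systemic input: infusion rate = F·D/τ.
Rate = 0.2 × 765 / 6 = 25.50 mg/h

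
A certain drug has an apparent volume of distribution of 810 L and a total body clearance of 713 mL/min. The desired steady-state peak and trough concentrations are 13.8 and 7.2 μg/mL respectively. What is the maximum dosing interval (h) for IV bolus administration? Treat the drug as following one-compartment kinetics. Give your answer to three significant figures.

12.3 h

CL = 713 mL/min = 713 × 0.06 = 42.78 L/h
k = CL / Vd = 42.78 / 810.0 = 0.05281 h⁻¹
Between IV bolus doses, concentration decays as C = C₀·e^(−kτ), so C_peak/C_trough = e^(kτ).
τ_max = ln(C_peak/C_trough) / k = ln(13.8/7.2) / 0.05281 = 0.6506 / 0.05281 = 12.32 h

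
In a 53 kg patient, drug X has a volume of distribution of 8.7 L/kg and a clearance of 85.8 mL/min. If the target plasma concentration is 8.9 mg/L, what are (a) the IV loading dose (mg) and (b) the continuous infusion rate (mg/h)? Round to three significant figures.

(a) 4100 mg; (b) 45.8 mg/h

Vd(total) = 53 kg × 8.7 L/kg = 461.1 L
Loading: fill Vd to C_target → 461.1 L × 8.9 mg/L = 4104 mg
CL = 85.8 mL/min = 85.8 × 0.06 = 5.148 L/h
Maintenance infusion rate = CL × Css = 5.148 × 8.9 = 45.82 mg/h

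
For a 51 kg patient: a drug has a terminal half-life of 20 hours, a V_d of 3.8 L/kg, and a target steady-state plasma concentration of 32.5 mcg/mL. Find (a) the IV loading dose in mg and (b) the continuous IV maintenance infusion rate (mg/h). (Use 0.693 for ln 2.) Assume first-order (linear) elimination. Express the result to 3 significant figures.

(a) 6300 mg; (b) 218 mg/h

Vd(total) = 51 kg × 3.8 L/kg = 193.8 L
LD = Vd × C = 193.8 × 32.5 = 6299 mg
CL = 0.693 × Vd / t½ = 0.693 × 193.8 / 20 = 6.715 L/h
Infusion rate = CL × Css = 6.715 × 32.5 = 218.2 mg/h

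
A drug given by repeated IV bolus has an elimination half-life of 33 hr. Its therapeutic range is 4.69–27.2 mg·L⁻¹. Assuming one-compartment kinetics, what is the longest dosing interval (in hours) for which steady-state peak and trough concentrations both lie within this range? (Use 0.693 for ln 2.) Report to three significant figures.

83.7 h

k = 0.693 / t½ = 0.693 / 33 = 0.02100 h⁻¹
Between IV bolus doses, concentration decays as C = C₀·e^(−kτ), so C_peak/C_trough = e^(kτ).
τ_max = ln(C_peak/C_trough) / k = ln(27.2/4.69) / 0.02100 = 1.758 / 0.02100 = 83.71 h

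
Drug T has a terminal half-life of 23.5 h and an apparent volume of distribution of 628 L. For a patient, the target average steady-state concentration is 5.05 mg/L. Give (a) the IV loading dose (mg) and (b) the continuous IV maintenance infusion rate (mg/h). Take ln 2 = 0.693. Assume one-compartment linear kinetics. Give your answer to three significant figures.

LD = Vd × C = 628.0 × 5.05 = 3171 mg
CL = 0.693 × Vd / t½ = 0.693 × 628.0 / 23.5 = 18.52 L/h
Infusion rate = CL × Css = 18.52 × 5.05 = 93.53 mg/h

(a) 3170 mg; (b) 93.5 mg/h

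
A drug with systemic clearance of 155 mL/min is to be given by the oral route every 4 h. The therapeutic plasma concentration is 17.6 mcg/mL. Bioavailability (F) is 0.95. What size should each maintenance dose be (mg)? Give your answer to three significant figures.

CL = 155 mL/min × 60/1000 = 9.300 L/h
At steady state, dose per interval replaces the amount cleared in that interval: F·D/τ = CL·Css.
D = CL × Css × τ / F = 9.300 × 17.6 × 4 / 0.95 = 689.2 mg

689 mg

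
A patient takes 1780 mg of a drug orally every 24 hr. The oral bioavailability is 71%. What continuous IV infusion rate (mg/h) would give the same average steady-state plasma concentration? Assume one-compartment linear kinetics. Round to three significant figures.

Equivalent systemic input: infusion rate = F·D/τ.
Rate = 0.71 × 1780 / 24 = 52.66 mg/h

52.7 mg/h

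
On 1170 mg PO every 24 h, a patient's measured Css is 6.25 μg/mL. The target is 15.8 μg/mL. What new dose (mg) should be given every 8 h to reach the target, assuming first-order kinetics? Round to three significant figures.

986 mg

With linear kinetics, Css is proportional to dose rate (D/τ) at fixed clearance.
D₂ = D₁ × (Css,target / Css,current) × (τ₂/τ₁) = 1170 × (15.8/6.25) × (8/24) = 985.9 mg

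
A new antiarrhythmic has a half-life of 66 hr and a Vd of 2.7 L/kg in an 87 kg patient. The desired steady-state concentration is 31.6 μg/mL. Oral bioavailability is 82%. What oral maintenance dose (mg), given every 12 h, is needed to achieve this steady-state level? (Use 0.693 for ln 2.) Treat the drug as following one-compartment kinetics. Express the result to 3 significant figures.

Vd = 2.7 L/kg × 87 kg = 234.9 L
CL = 0.693 × Vd / t½ = 0.693 × 234.9 / 66 = 2.466 L/h
D = CL × Css × τ / F = 2.466 × 31.6 × 12 / 0.82 = 1140 mg

1140 mg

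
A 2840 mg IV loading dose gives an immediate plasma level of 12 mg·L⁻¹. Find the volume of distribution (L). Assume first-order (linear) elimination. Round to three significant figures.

237 L

Immediately after an IV bolus, C₀ = Dose / Vd, so Vd = Dose / C₀.
Vd = 2840 / 12 = 236.7 L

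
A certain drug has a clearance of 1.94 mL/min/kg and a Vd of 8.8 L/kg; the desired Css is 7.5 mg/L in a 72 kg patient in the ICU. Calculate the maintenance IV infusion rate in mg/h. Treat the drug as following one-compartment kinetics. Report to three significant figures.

CL = 1.94 mL/min/kg × 72 kg = 139.7 mL/min = 139.7 × 60/1000 = 8.382 L/h
Rate = CL × Css = 8.382 × 7.5 = 62.87 mg/h

62.9 mg/h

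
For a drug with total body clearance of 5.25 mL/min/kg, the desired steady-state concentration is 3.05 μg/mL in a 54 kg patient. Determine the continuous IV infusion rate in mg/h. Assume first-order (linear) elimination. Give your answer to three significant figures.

51.9 mg/h

CL = 5.25 mL/min/kg × 54 kg = 283.5 mL/min = 283.5 × 60/1000 = 17.01 L/h
Infusion rate = CL · Css = 17.01 L/h × 3.05 mg/L = 51.88 mg/h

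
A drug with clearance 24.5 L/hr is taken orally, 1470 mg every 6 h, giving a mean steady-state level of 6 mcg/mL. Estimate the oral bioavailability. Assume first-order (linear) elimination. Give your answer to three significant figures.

F·D/τ = CL·Css at steady state → F = CL·Css·τ / D.
F = 24.5 × 6 × 6 / 1470 = 0.600

0.600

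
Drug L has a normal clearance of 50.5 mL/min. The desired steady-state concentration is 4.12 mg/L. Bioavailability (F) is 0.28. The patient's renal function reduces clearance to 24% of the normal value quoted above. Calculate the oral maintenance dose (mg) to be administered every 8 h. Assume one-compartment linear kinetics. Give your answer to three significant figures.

CL = 50.5 mL/min × 60/1000 = 3.030 L/h
Patient clearance = 0.24 × 3.030 = 0.7272 L/h
D = CL × Css × τ / F = 0.7272 × 4.12 × 8 / 0.28 = 85.60 mg

85.6 mg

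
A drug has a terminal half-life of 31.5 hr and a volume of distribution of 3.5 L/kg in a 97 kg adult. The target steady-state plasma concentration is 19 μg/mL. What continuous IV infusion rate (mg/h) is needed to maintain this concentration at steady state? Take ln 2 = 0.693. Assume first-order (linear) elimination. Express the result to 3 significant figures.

Total Vd = 3.5 × 97 = 339.5 L
CL = 0.693 × Vd / t½ = 0.693 × 339.5 / 31.5 = 7.469 L/h
Infusion rate = CL × Css = 7.469 × 19 = 141.9 mg/h

142 mg/h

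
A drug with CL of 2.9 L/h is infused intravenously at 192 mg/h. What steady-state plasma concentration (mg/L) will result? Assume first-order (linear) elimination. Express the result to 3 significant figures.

Css = rate / CL = 192 / 2.900 = 66.21 mg/L

66.2 mg/L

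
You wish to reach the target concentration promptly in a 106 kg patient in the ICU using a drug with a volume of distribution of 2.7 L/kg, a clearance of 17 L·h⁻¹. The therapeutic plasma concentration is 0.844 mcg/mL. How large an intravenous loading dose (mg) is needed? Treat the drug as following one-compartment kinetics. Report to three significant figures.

242 mg

Vd(total) = 106 kg × 2.7 L/kg = 286.2 L
LD = Vd × C = 286.2 × 0.8440 = 241.6 mg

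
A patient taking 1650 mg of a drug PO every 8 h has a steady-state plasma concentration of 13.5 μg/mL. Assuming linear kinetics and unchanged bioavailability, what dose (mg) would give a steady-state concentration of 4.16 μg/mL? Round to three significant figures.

508 mg

For first-order elimination, Css ∝ F·D/(CL·τ); F and CL are unchanged, so Css ∝ D/τ.
D₂ = D₁ × (Css,target / Css,current) = 1650 × 4.16/13.5 = 508.4 mg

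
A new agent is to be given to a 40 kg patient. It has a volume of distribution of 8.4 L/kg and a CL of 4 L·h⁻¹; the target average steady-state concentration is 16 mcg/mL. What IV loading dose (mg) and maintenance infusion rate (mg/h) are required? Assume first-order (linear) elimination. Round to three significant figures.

(a) 5380 mg; (b) 64.0 mg/h

Vd = 8.4 L/kg × 40 kg = 336.0 L
Loading dose = Vd × C = 336.0 × 16 = 5376 mg
Infusion rate = 4.000 L/h × 16 mg/L = 64.00 mg/h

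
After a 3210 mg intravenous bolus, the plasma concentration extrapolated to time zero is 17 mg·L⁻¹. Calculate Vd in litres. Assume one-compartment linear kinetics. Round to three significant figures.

189 L

Immediately after an IV bolus, C₀ = Dose / Vd, so Vd = Dose / C₀.
Vd = 3210 / 17 = 188.8 L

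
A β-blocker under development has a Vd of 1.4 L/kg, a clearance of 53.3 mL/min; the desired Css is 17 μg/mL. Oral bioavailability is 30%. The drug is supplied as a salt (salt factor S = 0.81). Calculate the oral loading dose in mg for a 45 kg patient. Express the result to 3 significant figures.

Vd = 1.4 L/kg × 45 kg = 63.00 L
LD = Vd × C / F / S = 63.00 × 17.00 / 0.3 / 0.81 = 4407 mg

4410 mg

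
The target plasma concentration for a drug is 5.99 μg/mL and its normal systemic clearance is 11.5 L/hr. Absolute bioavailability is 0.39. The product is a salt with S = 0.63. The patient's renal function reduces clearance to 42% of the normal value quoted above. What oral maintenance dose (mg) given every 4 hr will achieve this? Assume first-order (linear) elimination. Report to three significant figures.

Patient clearance = 0.42 × 11.50 = 4.830 L/h
D = CL × Css × τ / F / S = 4.830 × 5.99 × 4 / 0.39 / 0.63 = 471.0 mg

471 mg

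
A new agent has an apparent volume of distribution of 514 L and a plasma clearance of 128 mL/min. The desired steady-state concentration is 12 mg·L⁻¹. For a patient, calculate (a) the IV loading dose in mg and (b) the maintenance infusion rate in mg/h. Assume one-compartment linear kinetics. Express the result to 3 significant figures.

LD = Vd · C_target = 514.0 × 12 = 6168 mg
CL = 128 mL/min = 128 × 0.06 = 7.680 L/h
Maintenance infusion rate = CL × Css = 7.680 × 12 = 92.16 mg/h

(a) 6170 mg; (b) 92.2 mg/h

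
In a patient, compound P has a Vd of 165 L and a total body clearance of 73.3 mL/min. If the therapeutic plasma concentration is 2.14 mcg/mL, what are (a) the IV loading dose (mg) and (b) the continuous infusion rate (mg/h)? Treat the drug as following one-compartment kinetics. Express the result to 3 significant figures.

(a) 353 mg; (b) 9.41 mg/h

Loading: fill Vd to C_target → 165.0 L × 2.14 mg/L = 353.1 mg
Convert clearance: 73.3 mL/min × 60 min/h ÷ 1000 mL/L = 4.398 L/h
Infusion rate = 4.398 L/h × 2.14 mg/L = 9.412 mg/h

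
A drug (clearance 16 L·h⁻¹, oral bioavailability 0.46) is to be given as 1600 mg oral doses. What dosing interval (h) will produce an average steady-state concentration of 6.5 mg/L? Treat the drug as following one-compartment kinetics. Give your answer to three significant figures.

F·D/τ = CL·Css → τ = F·D / (CL·Css).
τ = 0.46 × 1600 / (16 × 6.5) = 7.077 h

7.08 h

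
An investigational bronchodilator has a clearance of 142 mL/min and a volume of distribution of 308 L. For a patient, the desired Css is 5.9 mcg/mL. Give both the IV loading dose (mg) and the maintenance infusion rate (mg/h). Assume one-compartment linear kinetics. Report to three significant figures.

(a) 1820 mg; (b) 50.3 mg/h

Loading dose = Vd × C = 308.0 × 5.9 = 1817 mg
CL = 142 mL/min × 60/1000 = 8.520 L/h
Infusion rate = 8.520 L/h × 5.9 mg/L = 50.27 mg/h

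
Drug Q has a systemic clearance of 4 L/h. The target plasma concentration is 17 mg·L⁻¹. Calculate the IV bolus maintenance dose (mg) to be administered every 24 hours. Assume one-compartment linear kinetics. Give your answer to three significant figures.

At steady state, dose per interval replaces the amount cleared in that interval: D/τ = CL·Css.
D = CL × Css × τ = 4.000 × 17 × 24 = 1632 mg

1630 mg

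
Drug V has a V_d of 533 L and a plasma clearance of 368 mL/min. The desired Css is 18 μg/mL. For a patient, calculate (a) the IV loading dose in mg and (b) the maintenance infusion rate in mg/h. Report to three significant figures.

(a) 9590 mg; (b) 397 mg/h

Loading dose = Vd × C = 533.0 × 18 = 9594 mg
CL = 368 mL/min = 368 × 0.06 = 22.08 L/h
Maintenance infusion rate = CL × Css = 22.08 × 18 = 397.4 mg/h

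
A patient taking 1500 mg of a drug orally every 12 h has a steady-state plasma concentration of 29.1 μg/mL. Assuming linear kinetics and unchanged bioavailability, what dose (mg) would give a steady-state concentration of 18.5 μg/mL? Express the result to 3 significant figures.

With linear kinetics, Css is proportional to dose rate (D/τ) at fixed clearance.
D₂ = D₁ × (Css,target / Css,current) = 1500 × 18.5/29.1 = 953.6 mg

954 mg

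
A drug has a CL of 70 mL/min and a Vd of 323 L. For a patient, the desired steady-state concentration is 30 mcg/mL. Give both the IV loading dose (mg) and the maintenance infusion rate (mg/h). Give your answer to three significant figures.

Loading dose = Vd × C = 323.0 × 30 = 9690 mg
Convert clearance: 70 mL/min × 60 min/h ÷ 1000 mL/L = 4.200 L/h
Maintenance: replace elimination → rate = CL × Css = 4.200 × 30 = 126.0 mg/h

(a) 9690 mg; (b) 126 mg/h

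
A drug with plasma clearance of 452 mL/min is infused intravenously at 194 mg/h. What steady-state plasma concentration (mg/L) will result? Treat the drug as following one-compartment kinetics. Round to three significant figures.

7.15 mg/L

CL = 452 mL/min × 60/1000 = 27.12 L/h
Css = rate / CL = 194 / 27.12 = 7.153 mg/L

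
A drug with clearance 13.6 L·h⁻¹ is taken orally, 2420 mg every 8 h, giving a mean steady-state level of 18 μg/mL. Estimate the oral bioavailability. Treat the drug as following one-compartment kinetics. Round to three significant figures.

0.809

F·D/τ = CL·Css at steady state → F = CL·Css·τ / D.
F = 13.6 × 18 × 8 / 2420 = 0.809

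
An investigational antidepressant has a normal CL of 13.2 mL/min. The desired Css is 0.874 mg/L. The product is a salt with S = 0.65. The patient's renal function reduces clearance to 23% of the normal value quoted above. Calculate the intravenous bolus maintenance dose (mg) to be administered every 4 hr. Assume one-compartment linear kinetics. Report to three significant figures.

Convert clearance: 13.2 mL/min × 60 min/h ÷ 1000 mL/L = 0.7920 L/h
Patient clearance = 0.23 × 0.7920 = 0.1822 L/h
D = CL × Css × τ / S = 0.1822 × 0.874 × 4 / 0.65 = 0.9800 mg

0.980 mg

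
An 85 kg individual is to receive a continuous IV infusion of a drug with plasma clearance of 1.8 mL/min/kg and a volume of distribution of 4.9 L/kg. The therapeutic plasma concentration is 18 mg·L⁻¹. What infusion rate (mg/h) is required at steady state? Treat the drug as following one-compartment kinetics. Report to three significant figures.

CL = 1.8 mL/min/kg × 85 kg = 153.0 mL/min = 153.0 × 60/1000 = 9.180 L/h
At steady state, infusion rate equals elimination rate: rate in = CL × Css.
R₀ = 9.180 × 18 = 165.2 mg/h

165 mg/h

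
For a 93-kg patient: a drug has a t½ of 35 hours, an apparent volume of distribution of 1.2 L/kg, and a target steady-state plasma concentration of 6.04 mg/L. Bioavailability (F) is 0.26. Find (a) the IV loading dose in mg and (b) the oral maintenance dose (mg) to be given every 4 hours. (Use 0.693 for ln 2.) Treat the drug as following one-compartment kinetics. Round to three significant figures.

Vd(total) = 93 kg × 1.2 L/kg = 111.6 L
LD = Vd × C = 111.6 × 6.04 = 674.1 mg
CL = 0.693 × Vd / t½ = 0.693 × 111.6 / 35 = 2.210 L/h
D = CL × Css × τ / F = 2.210 × 6.04 × 4 / 0.26 = 205.4 mg

(a) 674 mg; (b) 205 mg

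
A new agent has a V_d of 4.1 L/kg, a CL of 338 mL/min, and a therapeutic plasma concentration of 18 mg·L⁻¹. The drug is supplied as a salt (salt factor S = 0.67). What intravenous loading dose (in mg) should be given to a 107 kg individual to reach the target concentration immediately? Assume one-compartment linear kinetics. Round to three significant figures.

11800 mg

Total Vd = 4.1 × 107 = 438.7 L
Loading dose depends on Vd (not clearance): it fills the distribution volume.
LD = Vd × C / S = 438.7 × 18.00 / 0.67 = 11790 mg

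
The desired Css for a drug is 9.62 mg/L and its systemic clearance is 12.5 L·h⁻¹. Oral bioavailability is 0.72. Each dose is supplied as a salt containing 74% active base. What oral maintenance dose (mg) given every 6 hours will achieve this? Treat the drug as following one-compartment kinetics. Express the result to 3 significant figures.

At steady state, dose per interval replaces the amount cleared in that interval: F·S·D/τ = CL·Css.
D = CL × Css × τ / F / S = 12.50 × 9.62 × 6 / 0.72 / 0.74 = 1354 mg

1350 mg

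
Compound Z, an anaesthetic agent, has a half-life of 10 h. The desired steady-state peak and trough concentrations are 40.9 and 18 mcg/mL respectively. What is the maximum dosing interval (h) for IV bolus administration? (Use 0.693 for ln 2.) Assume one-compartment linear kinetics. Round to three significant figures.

11.8 h

k = 0.693 / t½ = 0.693 / 10 = 0.06930 h⁻¹
Between IV bolus doses, concentration decays as C = C₀·e^(−kτ), so C_peak/C_trough = e^(kτ).
τ_max = ln(C_peak/C_trough) / k = ln(40.9/18) / 0.06930 = 0.8208 / 0.06930 = 11.84 h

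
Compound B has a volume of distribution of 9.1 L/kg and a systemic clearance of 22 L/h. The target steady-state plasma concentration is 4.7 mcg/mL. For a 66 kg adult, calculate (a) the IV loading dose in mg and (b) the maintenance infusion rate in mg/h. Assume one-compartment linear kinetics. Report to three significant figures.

(a) 2820 mg; (b) 103 mg/h

Total Vd = 9.1 × 66 = 600.6 L
Loading dose = Vd × C = 600.6 × 4.7 = 2823 mg
Maintenance infusion rate = CL × Css = 22.00 × 4.7 = 103.4 mg/h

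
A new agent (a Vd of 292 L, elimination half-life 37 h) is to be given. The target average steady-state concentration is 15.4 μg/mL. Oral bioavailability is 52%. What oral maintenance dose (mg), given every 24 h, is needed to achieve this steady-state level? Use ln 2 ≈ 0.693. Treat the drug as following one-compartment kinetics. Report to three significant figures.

CL = 0.693 × Vd / t½ = 0.693 × 292.0 / 37 = 5.469 L/h
D = CL × Css × τ / F = 5.469 × 15.4 × 24 / 0.52 = 3887 mg

3890 mg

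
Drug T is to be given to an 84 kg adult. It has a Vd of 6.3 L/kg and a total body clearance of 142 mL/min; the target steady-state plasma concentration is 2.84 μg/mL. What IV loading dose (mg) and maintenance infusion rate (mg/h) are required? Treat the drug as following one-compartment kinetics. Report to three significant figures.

Total Vd = 6.3 × 84 = 529.2 L
Loading dose = Vd × C = 529.2 × 2.84 = 1503 mg
CL = 142 mL/min = 142 × 0.06 = 8.520 L/h
Maintenance: replace elimination → rate = CL × Css = 8.520 × 2.84 = 24.20 mg/h

(a) 1500 mg; (b) 24.2 mg/h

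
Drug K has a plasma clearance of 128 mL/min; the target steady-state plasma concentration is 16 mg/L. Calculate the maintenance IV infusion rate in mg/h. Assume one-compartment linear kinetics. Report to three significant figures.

CL = 128 mL/min × 60/1000 = 7.680 L/h
R₀ = 7.680 × 16 = 122.9 mg/h

123 mg/h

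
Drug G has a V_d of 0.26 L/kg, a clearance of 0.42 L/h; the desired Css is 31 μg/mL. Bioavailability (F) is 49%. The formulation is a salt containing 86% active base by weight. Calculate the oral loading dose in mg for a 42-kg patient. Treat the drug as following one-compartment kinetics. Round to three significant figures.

Vd(total) = 42 kg × 0.26 L/kg = 10.92 L
LD = Vd × C / F / S = 10.92 × 31.00 / 0.49 / 0.86 = 803.3 mg

803 mg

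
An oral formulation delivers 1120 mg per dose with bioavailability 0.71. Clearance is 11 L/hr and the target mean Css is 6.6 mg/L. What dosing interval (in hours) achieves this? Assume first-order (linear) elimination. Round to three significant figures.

11.0 h

F·D/τ = CL·Css → τ = F·D / (CL·Css).
τ = 0.71 × 1120 / (11 × 6.6) = 10.95 h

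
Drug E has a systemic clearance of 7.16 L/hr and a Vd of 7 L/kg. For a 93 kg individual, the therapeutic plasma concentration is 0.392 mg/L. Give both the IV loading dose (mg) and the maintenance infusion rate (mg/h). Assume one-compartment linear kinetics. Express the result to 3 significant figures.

(a) 255 mg; (b) 2.81 mg/h

Vd(total) = 93 kg × 7 L/kg = 651.0 L
Loading: fill Vd to C_target → 651.0 L × 0.392 mg/L = 255.2 mg
Infusion rate = 7.160 L/h × 0.392 mg/L = 2.807 mg/h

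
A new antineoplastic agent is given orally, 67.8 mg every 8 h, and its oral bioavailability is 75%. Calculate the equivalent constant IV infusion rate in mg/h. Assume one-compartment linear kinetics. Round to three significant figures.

Equivalent systemic input: infusion rate = F·D/τ.
Rate = 0.75 × 67.8 / 8 = 6.356 mg/h

6.36 mg/h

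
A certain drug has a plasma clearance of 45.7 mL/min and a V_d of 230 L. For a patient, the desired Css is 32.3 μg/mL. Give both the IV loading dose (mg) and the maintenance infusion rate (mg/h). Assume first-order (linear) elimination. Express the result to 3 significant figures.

(a) 7430 mg; (b) 88.6 mg/h

Loading dose = Vd × C = 230.0 × 32.3 = 7429 mg
CL = 45.7 mL/min × 60/1000 = 2.742 L/h
Infusion rate = 2.742 L/h × 32.3 mg/L = 88.57 mg/h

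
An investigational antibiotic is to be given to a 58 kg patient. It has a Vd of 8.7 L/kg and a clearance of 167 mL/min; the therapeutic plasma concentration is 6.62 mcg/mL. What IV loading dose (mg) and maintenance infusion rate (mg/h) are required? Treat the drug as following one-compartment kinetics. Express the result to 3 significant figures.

Vd(total) = 58 kg × 8.7 L/kg = 504.6 L
LD = Vd · C_target = 504.6 × 6.62 = 3340 mg
CL = 167 mL/min = 167 × 0.06 = 10.02 L/h
Maintenance infusion rate = CL × Css = 10.02 × 6.62 = 66.33 mg/h

(a) 3340 mg; (b) 66.3 mg/h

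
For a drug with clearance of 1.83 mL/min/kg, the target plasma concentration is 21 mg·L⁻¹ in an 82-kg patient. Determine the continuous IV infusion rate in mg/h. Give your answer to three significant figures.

CL = 1.83 mL/min/kg × 82 kg = 150.1 mL/min = 150.1 × 60/1000 = 9.006 L/h
At steady state, infusion rate equals elimination rate: rate in = CL × Css.
R₀ = 9.006 × 21 = 189.1 mg/h

189 mg/h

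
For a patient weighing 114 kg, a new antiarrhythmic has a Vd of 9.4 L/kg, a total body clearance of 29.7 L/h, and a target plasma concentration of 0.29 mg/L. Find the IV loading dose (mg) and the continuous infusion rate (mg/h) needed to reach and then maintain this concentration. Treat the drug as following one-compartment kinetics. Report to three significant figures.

Total Vd = 9.4 × 114 = 1072 L
Loading dose = Vd × C = 1072 × 0.29 = 310.9 mg
Infusion rate = 29.70 L/h × 0.29 mg/L = 8.613 mg/h

(a) 311 mg; (b) 8.61 mg/h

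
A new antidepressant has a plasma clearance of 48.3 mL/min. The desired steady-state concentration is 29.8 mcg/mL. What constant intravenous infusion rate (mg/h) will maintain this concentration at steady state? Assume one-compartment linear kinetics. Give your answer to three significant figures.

86.4 mg/h

Convert clearance: 48.3 mL/min × 60 min/h ÷ 1000 mL/L = 2.898 L/h
At steady state, infusion rate equals elimination rate: rate in = CL × Css.
Infusion rate = CL · Css = 2.898 L/h × 29.8 mg/L = 86.36 mg/h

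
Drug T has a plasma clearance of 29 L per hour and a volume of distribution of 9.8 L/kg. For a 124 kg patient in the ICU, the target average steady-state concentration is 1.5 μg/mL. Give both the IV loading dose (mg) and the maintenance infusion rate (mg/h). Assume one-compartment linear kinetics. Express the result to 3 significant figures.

(a) 1820 mg; (b) 43.5 mg/h

Vd(total) = 124 kg × 9.8 L/kg = 1215 L
Loading: fill Vd to C_target → 1215 L × 1.5 mg/L = 1823 mg
Infusion rate = 29.00 L/h × 1.5 mg/L = 43.50 mg/h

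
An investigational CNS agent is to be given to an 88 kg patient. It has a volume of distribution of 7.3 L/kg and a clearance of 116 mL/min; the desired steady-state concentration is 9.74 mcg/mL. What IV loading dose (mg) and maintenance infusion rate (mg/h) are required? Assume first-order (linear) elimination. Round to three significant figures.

(a) 6260 mg; (b) 67.8 mg/h

Vd = 7.3 L/kg × 88 kg = 642.4 L
Loading dose = Vd × C = 642.4 × 9.74 = 6257 mg
CL = 116 mL/min × 60/1000 = 6.960 L/h
Maintenance infusion rate = CL × Css = 6.960 × 9.74 = 67.79 mg/h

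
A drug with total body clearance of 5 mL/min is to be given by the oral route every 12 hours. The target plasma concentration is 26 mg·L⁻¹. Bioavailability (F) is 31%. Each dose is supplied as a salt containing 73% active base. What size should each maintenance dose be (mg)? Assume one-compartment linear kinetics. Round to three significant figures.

CL = 5 mL/min × 60/1000 = 0.3000 L/h
D = CL × Css × τ / F / S = 0.3000 × 26 × 12 / 0.31 / 0.73 = 413.6 mg

414 mg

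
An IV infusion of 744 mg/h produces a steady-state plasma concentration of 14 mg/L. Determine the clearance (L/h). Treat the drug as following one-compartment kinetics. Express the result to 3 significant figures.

At steady state, infusion rate = CL × Css, so CL = rate / Css.
CL = 744 / 14 = 53.14 L/h

53.1 L/h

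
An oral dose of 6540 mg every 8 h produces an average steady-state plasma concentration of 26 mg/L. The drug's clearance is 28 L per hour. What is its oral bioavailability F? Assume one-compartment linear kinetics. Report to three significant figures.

F·D/τ = CL·Css at steady state → F = CL·Css·τ / D.
F = 28 × 26 × 8 / 6540 = 0.891

0.891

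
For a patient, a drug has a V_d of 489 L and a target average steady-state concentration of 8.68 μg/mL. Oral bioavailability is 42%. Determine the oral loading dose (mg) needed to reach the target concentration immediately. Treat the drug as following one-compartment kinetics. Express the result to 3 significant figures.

The loading dose fills Vd to the target concentration.
LD = Vd × C / F = 489.0 × 8.680 / 0.42 = 10110 mg

10100 mg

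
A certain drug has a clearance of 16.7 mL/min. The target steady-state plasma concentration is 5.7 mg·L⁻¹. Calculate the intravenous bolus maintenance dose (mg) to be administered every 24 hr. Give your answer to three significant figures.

CL = 16.7 mL/min = 16.7 × 0.06 = 1.002 L/h
D = CL × Css × τ = 1.002 × 5.7 × 24 = 137.1 mg

137 mg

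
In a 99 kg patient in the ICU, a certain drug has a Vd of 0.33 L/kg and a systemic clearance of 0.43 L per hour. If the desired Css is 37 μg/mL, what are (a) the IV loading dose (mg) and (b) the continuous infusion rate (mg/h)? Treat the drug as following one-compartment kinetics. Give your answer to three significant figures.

Vd = 0.33 L/kg × 99 kg = 32.67 L
Loading dose = Vd × C = 32.67 × 37 = 1209 mg
Maintenance: replace elimination → rate = CL × Css = 0.4300 × 37 = 15.91 mg/h

(a) 1210 mg; (b) 15.9 mg/h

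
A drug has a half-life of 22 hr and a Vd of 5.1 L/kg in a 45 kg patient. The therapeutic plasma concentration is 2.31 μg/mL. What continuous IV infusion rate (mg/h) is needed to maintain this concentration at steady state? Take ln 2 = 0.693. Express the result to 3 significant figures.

Vd(total) = 45 kg × 5.1 L/kg = 229.5 L
k = 0.693/22 = 0.03150 h⁻¹, so CL = k·Vd = 0.03150 × 229.5 = 7.229 L/h
Infusion rate = CL × Css = 7.229 × 2.31 = 16.70 mg/h

16.7 mg/h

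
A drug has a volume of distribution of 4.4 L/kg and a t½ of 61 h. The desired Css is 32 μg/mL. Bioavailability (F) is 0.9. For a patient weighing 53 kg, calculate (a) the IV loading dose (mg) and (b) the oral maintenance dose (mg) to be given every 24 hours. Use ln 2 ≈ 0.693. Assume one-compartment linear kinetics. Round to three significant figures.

(a) 7460 mg; (b) 2260 mg

Vd = 4.4 L/kg × 53 kg = 233.2 L
LD = Vd × C = 233.2 × 32 = 7462 mg
CL = 0.693 × Vd / t½ = 0.693 × 233.2 / 61 = 2.649 L/h
D = CL × Css × τ / F = 2.649 × 32 × 24 / 0.9 = 2260 mg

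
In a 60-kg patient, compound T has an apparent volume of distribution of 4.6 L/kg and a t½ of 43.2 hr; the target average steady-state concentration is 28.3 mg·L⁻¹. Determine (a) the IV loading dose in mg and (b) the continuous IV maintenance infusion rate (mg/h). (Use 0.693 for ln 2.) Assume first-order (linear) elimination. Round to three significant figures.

(a) 7810 mg; (b) 125 mg/h

Total Vd = 4.6 × 60 = 276.0 L
LD = Vd × C = 276.0 × 28.3 = 7811 mg
CL = 0.693 × Vd / t½ = 0.693 × 276.0 / 43.2 = 4.428 L/h
Infusion rate = CL × Css = 4.428 × 28.3 = 125.3 mg/h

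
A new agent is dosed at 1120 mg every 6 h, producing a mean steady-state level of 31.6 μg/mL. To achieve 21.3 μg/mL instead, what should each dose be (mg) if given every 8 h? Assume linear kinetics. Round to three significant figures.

For first-order elimination, Css ∝ F·D/(CL·τ); F and CL are unchanged, so Css ∝ D/τ.
D₂ = D₁ × (Css,target / Css,current) × (τ₂/τ₁) = 1120 × (21.3/31.6) × (8/6) = 1007 mg

1010 mg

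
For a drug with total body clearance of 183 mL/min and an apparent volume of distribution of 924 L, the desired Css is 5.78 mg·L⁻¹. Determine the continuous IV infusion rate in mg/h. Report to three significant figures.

Convert clearance: 183 mL/min × 60 min/h ÷ 1000 mL/L = 10.98 L/h
Maintenance depends on clearance, not Vd — rate in must match rate out.
Rate = CL × Css = 10.98 × 5.78 = 63.46 mg/h

63.5 mg/h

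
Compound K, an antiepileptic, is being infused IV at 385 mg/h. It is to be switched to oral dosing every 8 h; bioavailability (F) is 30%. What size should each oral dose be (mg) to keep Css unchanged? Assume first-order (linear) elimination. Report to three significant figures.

To maintain the same Css, the systemic dosing rate must be unchanged: F·D/τ = infusion rate.
D = rate × τ / F = 385 × 8 / 0.3 = 10270 mg

10300 mg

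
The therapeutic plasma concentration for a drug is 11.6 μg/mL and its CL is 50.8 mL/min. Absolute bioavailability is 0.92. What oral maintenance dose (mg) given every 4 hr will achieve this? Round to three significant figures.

CL = 50.8 mL/min = 50.8 × 0.06 = 3.048 L/h
At steady state, dose per interval replaces the amount cleared in that interval: F·D/τ = CL·Css.
D = CL × Css × τ / F = 3.048 × 11.6 × 4 / 0.92 = 153.7 mg

154 mg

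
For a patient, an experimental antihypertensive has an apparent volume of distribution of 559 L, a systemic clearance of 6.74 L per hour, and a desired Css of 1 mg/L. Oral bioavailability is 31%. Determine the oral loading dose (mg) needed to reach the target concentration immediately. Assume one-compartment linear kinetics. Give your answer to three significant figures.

LD = Vd × C / F = 559.0 × 1.000 / 0.31 = 1803 mg

1800 mg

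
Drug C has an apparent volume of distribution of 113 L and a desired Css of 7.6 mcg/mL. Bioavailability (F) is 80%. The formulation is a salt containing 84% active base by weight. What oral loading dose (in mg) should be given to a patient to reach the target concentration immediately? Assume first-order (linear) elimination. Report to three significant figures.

1280 mg

The loading dose fills Vd to the target concentration.
LD = Vd × C / F / S = 113.0 × 7.600 / 0.8 / 0.84 = 1278 mg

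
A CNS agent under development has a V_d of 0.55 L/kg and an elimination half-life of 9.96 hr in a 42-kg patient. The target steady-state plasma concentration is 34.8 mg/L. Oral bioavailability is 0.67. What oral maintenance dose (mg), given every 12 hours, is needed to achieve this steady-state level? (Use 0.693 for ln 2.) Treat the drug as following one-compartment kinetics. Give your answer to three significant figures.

Vd(total) = 42 kg × 0.55 L/kg = 23.10 L
k = 0.693/9.96 = 0.06958 h⁻¹, so CL = k·Vd = 0.06958 × 23.10 = 1.607 L/h
D = CL × Css × τ / F = 1.607 × 34.8 × 12 / 0.67 = 1002 mg

1000 mg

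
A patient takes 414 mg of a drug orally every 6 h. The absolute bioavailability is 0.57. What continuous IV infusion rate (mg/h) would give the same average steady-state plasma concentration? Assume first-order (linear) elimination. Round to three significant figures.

Equivalent systemic input: infusion rate = F·D/τ.
Rate = 0.57 × 414 / 6 = 39.33 mg/h

39.3 mg/h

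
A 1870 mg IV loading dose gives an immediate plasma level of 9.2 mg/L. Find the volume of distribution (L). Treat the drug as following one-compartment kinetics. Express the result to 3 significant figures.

203 L

Immediately after an IV bolus, C₀ = Dose / Vd, so Vd = Dose / C₀.
Vd = 1870 / 9.2 = 203.3 L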